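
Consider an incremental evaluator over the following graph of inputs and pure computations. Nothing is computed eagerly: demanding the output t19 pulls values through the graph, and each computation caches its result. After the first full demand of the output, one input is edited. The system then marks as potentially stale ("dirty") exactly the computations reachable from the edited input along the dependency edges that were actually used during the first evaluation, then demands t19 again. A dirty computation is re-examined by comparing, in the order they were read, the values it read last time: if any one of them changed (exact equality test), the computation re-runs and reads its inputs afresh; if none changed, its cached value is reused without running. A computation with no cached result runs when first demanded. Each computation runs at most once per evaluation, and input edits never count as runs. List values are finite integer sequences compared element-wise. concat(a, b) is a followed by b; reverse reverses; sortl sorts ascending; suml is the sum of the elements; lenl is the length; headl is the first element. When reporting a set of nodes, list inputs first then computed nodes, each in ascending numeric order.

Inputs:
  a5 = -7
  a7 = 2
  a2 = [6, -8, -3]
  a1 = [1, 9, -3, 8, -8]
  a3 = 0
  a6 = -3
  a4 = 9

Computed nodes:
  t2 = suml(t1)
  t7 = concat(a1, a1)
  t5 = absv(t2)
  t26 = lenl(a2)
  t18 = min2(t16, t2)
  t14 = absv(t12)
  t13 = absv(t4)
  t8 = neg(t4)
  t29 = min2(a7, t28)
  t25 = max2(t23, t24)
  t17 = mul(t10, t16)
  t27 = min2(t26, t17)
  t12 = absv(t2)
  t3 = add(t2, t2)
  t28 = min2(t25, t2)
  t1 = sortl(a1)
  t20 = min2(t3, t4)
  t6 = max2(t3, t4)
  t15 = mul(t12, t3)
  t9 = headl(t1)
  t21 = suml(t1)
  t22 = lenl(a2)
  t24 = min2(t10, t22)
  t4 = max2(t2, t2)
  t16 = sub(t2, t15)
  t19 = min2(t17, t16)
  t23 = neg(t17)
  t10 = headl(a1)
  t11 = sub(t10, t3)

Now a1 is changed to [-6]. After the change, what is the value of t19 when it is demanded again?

t19 now evaluates to -396.

Initial pass — values computed on the first demand:
  t1 = sortl([1, 9, -3, 8, -8]) = [-8, -3, 1, 8, 9]
  t2 = suml([-8, -3, 1, 8, 9]) = 7
  t3 = add(7, 7) = 14
  t10 = headl([1, 9, -3, 8, -8]) = 1
  t12 = absv(7) = 7
  t15 = mul(7, 14) = 98
  t16 = sub(7, 98) = -91
  t17 = mul(1, -91) = -91
  t19 = min2(-91, -91) = -91

Second demand — change propagation:
  t1: re-runs because a1 [1, 9, -3, 8, -8]->[-6]; new result [-6].
  t2: re-runs because t1 [-8, -3, 1, 8, 9]->[-6]; new result -6.
  t3: re-runs because t2 7->-6; t2 7->-6; new result -12.
  t10: re-runs because a1 [1, 9, -3, 8, -8]->[-6]; new result -6.
  t12: re-runs because t2 7->-6; new result 6.
  t15: re-runs because t12 7->6; t3 14->-12; new result -72.
  t16: re-runs because t2 7->-6; t15 98->-72; new result 66.
  t17: re-runs because t10 1->-6; t16 -91->66; new result -396.
  t19: re-runs because t17 -91->-396; t16 -91->66; new result -396.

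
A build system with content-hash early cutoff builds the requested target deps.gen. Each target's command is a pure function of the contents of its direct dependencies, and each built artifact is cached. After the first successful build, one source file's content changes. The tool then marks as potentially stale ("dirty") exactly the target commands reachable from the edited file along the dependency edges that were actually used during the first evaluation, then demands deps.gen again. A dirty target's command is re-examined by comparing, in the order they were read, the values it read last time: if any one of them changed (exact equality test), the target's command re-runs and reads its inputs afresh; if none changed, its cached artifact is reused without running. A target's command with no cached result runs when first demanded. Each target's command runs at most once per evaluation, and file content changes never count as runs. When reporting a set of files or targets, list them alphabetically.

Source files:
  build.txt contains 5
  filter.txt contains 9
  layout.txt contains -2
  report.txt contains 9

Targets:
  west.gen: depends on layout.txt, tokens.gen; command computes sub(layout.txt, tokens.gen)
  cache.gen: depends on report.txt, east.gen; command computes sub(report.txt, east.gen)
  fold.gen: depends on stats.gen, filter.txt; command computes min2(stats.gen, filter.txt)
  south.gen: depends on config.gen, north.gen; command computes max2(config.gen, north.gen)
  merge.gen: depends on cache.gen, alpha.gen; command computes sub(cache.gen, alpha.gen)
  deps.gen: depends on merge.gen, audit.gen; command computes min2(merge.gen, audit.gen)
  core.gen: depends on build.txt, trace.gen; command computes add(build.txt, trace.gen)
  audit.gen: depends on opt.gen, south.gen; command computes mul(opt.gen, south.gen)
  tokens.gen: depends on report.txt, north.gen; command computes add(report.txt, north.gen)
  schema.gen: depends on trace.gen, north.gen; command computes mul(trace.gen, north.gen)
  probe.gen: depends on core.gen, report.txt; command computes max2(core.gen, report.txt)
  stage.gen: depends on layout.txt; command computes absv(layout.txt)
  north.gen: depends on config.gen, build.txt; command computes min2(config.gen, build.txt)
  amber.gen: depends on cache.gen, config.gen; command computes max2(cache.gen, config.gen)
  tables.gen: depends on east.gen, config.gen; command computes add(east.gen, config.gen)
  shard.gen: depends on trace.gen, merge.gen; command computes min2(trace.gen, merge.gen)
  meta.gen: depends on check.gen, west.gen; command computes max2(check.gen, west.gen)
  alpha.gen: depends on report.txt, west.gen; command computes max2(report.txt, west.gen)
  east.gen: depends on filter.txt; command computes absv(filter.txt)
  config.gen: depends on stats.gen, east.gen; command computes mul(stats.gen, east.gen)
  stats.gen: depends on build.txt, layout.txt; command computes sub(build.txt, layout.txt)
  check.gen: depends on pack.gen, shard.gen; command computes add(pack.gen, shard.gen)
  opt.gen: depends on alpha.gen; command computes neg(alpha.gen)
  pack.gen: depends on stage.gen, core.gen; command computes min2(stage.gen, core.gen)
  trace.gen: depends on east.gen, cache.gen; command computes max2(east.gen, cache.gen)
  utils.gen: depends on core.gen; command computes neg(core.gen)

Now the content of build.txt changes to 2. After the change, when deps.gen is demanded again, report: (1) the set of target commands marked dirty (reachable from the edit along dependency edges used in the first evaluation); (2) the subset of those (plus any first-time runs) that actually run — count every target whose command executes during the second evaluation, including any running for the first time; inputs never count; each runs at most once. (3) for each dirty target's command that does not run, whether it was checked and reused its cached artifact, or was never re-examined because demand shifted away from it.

Marked dirty: alpha.gen, audit.gen, config.gen, deps.gen, merge.gen, north.gen, opt.gen, south.gen, stats.gen, tokens.gen, west.gen.
Target commands that run: alpha.gen, audit.gen, config.gen, deps.gen, north.gen, south.gen, stats.gen, tokens.gen, west.gen — 9 in total.
Checked but reused from cache: merge.gen, opt.gen.
Key observation: the cutoff stops propagation at merge.gen — its inputs' values are unchanged, so it reuses its cache.

First evaluation (everything demanded from the output):
  east.gen = absv(9) = 9
  cache.gen = sub(9, 9) = 0
  stats.gen = sub(5, -2) = 7
  config.gen = mul(7, 9) = 63
  north.gen = min2(63, 5) = 5
  south.gen = max2(63, 5) = 63
  tokens.gen = add(9, 5) = 14
  west.gen = sub(-2, 14) = -16
  alpha.gen = max2(9, -16) = 9
  merge.gen = sub(0, 9) = -9
  opt.gen = neg(9) = -9
  audit.gen = mul(-9, 63) = -567
  deps.gen = min2(-9, -567) = -567

Propagation after the edit:
  stats.gen: runs — build.txt 5->2; result 4.
  config.gen: runs — stats.gen 7->4; result 36.
  north.gen: runs — config.gen 63->36; build.txt 5->2; result 2.
  south.gen: runs — config.gen 63->36; north.gen 5->2; result 36.
  tokens.gen: runs — north.gen 5->2; result 11.
  west.gen: runs — tokens.gen 14->11; result -13.
  alpha.gen: runs — west.gen -16->-13; result 9 (same value as before).
  merge.gen: checked — values it read are unchanged (cache.gen unchanged, alpha.gen unchanged); reused cached -9 without running.
  opt.gen: checked — values it read are unchanged (alpha.gen unchanged); reused cached -9 without running.
  audit.gen: runs — south.gen 63->36; result -324.
  deps.gen: runs — audit.gen -567->-324; result -324.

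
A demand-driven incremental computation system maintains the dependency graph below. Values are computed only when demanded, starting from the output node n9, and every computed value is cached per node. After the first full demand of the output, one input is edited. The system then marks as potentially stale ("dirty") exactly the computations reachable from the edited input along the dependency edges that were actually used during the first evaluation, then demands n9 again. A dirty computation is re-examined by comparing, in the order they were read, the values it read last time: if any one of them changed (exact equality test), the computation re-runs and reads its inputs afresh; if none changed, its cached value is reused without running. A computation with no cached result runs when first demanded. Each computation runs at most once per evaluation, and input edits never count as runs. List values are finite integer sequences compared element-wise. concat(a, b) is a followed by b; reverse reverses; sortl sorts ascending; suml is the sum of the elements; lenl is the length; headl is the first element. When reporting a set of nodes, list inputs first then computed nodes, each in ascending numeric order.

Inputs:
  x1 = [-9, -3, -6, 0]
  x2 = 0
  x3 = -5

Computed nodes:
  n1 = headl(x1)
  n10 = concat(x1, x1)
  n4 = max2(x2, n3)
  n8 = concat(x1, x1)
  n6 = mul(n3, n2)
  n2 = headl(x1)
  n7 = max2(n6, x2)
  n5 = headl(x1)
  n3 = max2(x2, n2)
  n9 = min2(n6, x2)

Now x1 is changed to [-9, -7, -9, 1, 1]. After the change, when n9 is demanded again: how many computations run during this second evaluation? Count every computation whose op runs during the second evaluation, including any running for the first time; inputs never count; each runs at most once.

Computations that run: n2 — 1 in total.
Key observation: the change is absorbed at n2 — it re-runs but produces the same value, and the output's value is unchanged.

First evaluation (everything demanded from the output):
  n2 = headl([-9, -3, -6, 0]) = -9
  n3 = max2(0, -9) = 0
  n6 = mul(0, -9) = 0
  n9 = min2(0, 0) = 0

Propagation after the edit:
  n2: runs — x1 [-9, -3, -6, 0]->[-9, -7, -9, 1, 1]; result -9 (same value as before).
  n3: checked — values it read are unchanged (x2 unchanged, n2 unchanged); reused cached 0 without running.
  n6: checked — values it read are unchanged (n3 unchanged, n2 unchanged); reused cached 0 without running.
  n9: checked — values it read are unchanged (n6 unchanged, x2 unchanged); reused cached 0 without running.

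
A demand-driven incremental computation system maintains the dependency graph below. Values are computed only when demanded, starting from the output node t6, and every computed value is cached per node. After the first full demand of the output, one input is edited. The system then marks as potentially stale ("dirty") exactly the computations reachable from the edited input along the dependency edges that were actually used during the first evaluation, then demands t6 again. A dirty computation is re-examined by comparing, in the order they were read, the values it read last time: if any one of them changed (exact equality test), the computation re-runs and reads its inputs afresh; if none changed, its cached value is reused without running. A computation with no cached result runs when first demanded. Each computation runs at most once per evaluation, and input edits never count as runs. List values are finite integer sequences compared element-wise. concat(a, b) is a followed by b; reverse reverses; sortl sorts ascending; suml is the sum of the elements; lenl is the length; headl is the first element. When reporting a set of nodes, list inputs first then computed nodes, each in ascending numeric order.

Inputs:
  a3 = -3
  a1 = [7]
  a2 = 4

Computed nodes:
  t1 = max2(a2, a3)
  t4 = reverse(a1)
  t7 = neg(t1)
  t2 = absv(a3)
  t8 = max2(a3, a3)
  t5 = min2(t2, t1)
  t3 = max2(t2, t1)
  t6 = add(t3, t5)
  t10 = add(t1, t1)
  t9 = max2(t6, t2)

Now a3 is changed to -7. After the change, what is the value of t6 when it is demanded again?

New value of t6: 11.

First evaluation (everything demanded from the output):
  t1 = max2(4, -3) = 4
  t2 = absv(-3) = 3
  t3 = max2(3, 4) = 4
  t5 = min2(3, 4) = 3
  t6 = add(4, 3) = 7

Propagation after the edit:
  t1: runs — a3 -3->-7; result 4 (same value as before).
  t2: runs — a3 -3->-7; result 7.
  t3: runs — t2 3->7; result 7.
  t5: runs — t2 3->7; result 4.
  t6: runs — t3 4->7; t5 3->4; result 11.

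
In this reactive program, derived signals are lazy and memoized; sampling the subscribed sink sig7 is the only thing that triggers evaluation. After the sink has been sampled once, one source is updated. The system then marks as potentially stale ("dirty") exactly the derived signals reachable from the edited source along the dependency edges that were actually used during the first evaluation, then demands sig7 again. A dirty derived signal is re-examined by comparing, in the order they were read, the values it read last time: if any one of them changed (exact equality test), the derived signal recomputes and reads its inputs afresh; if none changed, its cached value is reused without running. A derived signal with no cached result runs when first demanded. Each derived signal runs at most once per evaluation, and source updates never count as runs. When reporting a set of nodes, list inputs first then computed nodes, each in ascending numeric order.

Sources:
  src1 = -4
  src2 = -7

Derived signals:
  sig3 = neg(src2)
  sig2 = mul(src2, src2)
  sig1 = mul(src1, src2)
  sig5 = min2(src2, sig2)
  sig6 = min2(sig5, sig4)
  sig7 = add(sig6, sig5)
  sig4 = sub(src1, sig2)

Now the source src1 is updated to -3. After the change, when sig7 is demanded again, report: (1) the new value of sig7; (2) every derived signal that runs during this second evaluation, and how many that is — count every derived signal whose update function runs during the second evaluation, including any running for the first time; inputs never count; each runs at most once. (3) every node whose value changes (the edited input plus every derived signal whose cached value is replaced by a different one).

Demanding sig7 again yields -59.
3 derived signals run: sig4, sig6, sig7.
The nodes whose values change: src1, sig4, sig6, sig7.

First demand of the output computes:
  sig2 = mul(-7, -7) = 49
  sig4 = sub(-4, 49) = -53
  sig5 = min2(-7, 49) = -7
  sig6 = min2(-7, -53) = -53
  sig7 = add(-53, -7) = -60

After the edit, cleaning proceeds:
  sig4: a read changed (src1 -4->-3) — executes, giving -52.
  sig6: a read changed (sig4 -53->-52) — executes, giving -52.
  sig7: a read changed (sig6 -53->-52) — executes, giving -59.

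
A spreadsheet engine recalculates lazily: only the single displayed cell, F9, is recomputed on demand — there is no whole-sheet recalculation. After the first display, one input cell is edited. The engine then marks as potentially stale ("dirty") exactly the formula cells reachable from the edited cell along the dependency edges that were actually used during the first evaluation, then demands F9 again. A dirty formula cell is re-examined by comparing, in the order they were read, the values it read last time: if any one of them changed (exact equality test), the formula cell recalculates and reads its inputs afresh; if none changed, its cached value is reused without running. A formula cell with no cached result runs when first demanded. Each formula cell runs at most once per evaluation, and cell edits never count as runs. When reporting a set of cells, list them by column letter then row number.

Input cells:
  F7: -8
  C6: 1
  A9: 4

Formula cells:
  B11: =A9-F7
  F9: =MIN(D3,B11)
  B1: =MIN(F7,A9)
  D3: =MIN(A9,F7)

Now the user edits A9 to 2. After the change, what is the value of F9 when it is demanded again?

New value of F9: -8.

First evaluation (everything demanded from the output):
  B11 = 4 - -8 = 12
  D3 = MIN(4, -8) = -8
  F9 = MIN(-8, 12) = -8

Propagation after the edit:
  B11: runs — A9 4->2; result 10.
  D3: runs — A9 4->2; result -8 (same value as before).
  F9: runs — B11 12->10; result -8 (same value as before).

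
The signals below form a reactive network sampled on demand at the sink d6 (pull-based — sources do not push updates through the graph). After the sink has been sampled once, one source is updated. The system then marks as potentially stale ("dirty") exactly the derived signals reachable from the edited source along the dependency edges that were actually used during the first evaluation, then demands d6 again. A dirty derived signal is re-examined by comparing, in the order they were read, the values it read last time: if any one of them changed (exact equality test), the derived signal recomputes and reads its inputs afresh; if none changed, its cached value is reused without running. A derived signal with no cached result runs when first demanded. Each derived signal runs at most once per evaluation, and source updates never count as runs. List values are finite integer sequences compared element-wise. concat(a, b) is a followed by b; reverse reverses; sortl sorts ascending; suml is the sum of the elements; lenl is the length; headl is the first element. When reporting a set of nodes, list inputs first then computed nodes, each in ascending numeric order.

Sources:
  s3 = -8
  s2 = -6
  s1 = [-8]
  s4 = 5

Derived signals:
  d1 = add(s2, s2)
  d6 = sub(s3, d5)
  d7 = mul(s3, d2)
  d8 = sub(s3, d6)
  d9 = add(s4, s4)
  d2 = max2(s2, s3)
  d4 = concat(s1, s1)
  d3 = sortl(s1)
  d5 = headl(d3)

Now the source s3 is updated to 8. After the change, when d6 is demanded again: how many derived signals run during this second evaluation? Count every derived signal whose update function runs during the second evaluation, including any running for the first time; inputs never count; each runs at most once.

Initial pass — values computed on the first demand:
  d3 = sortl([-8]) = [-8]
  d5 = headl([-8]) = -8
  d6 = sub(-8, -8) = 0

Second demand — change propagation:
  d6: re-runs because s3 -8->8; new result 16.

Run set: d6 (1 run).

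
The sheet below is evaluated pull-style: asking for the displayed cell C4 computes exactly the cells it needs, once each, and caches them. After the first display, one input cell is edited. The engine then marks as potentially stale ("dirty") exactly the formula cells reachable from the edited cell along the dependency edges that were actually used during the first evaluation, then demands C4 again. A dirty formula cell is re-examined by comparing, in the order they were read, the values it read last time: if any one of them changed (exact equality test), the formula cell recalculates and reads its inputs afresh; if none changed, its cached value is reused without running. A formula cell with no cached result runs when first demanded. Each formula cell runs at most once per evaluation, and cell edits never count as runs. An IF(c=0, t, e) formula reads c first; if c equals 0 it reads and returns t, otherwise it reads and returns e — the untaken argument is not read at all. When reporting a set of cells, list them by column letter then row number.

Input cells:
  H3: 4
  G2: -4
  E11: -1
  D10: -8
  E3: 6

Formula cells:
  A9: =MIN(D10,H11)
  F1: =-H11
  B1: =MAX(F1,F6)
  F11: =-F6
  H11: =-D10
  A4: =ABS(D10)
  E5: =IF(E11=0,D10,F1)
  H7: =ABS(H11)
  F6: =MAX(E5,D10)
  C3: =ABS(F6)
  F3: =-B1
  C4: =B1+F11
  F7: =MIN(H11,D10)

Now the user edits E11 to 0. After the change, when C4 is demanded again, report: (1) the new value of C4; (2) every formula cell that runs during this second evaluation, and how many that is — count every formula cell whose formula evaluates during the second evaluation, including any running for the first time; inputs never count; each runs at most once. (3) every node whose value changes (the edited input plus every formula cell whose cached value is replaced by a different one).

Demanding C4 again yields 0.
1 formula cells run: E5.
The nodes whose values change: E11.
Note the absorption at E5: it re-runs yet its value is the same, leaving the output's value untouched.

First demand of the output computes:
  H11 = -(-8) = 8
  F1 = -(8) = -8
  E5 = IF(E11=0: E11=-1 -> else branch F1) = -8
  F6 = MAX(-8, -8) = -8
  B1 = MAX(-8, -8) = -8
  F11 = -(-8) = 8
  C4 = -8 + 8 = 0

After the edit, cleaning proceeds:
  E5: a read changed (E11 -1->0) — executes, giving -8 — identical to its old value.
  F6: dirty, but its reads are unchanged (E5 unchanged, D10 unchanged); cached -8 stands.
  B1: dirty, but its reads are unchanged (F1 unchanged, F6 unchanged); cached -8 stands.
  F11: dirty, but its reads are unchanged (F6 unchanged); cached 8 stands.
  C4: dirty, but its reads are unchanged (B1 unchanged, F11 unchanged); cached 0 stands.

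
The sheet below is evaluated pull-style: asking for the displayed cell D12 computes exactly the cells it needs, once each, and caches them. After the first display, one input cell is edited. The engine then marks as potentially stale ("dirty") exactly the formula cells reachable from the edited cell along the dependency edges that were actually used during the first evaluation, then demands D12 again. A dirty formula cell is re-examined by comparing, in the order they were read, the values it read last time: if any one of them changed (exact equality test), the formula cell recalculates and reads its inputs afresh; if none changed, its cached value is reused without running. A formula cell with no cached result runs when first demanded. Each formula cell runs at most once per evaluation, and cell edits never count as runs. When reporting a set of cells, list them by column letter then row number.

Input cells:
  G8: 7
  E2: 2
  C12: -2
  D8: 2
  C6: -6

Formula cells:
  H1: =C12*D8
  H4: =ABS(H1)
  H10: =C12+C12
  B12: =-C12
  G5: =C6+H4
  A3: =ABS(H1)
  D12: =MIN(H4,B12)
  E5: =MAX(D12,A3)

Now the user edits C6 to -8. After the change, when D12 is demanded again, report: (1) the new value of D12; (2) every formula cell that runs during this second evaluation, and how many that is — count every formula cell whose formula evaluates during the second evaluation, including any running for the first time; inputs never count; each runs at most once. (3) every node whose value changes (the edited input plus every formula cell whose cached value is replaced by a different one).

First demand of the output computes:
  B12 = -(-2) = 2
  H1 = -2 * 2 = -4
  H4 = ABS(-4) = 4
  D12 = MIN(4, 2) = 2

After the edit, cleaning proceeds:
  C6 only reaches undemanded nodes; the second demand re-runs nothing.

Note the shortcut — C6 feeds only undemanded nodes, so no recomputation happens.

Demanding D12 again yields 2.
0 formula cells run: none.
The nodes whose values change: C6.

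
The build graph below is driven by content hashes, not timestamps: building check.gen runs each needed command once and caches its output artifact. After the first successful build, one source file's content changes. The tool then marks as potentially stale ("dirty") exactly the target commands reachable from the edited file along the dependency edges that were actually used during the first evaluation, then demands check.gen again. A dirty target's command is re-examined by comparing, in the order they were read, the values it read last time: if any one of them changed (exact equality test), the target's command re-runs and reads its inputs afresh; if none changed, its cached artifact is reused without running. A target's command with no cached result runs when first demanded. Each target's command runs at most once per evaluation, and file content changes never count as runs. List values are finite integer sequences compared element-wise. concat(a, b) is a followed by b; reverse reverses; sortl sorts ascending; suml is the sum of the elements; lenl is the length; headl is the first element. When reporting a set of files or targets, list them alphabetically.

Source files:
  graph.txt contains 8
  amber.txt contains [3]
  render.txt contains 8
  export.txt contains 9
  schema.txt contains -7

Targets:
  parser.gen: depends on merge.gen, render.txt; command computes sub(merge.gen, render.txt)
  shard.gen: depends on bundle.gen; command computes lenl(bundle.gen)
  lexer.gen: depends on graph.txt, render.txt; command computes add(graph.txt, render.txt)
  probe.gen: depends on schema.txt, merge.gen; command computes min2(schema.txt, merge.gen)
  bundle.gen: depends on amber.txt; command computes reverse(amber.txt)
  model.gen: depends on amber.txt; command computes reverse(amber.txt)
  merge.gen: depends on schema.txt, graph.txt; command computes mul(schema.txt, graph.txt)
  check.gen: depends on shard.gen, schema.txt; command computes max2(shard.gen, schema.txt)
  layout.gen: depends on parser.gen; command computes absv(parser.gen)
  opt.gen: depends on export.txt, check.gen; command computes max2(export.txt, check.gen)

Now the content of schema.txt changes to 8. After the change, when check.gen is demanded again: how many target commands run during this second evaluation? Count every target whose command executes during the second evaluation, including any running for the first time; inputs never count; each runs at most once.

Run set: check.gen (1 run).

Initial pass — values computed on the first demand:
  bundle.gen = reverse([3]) = [3]
  shard.gen = lenl([3]) = 1
  check.gen = max2(1, -7) = 1

Second demand — change propagation:
  check.gen: re-runs because schema.txt -7->8; new result 8.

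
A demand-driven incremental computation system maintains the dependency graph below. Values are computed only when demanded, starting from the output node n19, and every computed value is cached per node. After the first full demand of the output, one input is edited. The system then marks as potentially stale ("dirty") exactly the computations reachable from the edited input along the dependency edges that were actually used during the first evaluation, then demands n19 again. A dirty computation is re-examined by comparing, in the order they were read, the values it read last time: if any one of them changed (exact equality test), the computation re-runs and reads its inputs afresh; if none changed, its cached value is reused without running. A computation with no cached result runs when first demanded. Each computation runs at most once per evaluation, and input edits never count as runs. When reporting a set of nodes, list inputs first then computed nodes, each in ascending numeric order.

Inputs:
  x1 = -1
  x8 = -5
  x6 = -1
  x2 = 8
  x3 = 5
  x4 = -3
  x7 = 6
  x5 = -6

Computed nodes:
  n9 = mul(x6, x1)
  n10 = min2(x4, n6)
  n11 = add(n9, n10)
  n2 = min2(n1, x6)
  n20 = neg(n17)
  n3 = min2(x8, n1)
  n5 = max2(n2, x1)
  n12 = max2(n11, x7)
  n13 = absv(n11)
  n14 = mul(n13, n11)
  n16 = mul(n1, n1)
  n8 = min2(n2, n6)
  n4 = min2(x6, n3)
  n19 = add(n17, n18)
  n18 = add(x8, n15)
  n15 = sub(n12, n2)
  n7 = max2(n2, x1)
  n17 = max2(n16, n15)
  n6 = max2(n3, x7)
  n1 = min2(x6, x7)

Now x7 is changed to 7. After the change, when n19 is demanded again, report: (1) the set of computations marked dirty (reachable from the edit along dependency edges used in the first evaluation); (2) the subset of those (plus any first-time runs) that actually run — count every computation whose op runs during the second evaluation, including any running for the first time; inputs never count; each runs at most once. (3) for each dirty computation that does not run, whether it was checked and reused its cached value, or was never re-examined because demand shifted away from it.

First evaluation (everything demanded from the output):
  n1 = min2(-1, 6) = -1
  n2 = min2(-1, -1) = -1
  n3 = min2(-5, -1) = -5
  n6 = max2(-5, 6) = 6
  n9 = mul(-1, -1) = 1
  n10 = min2(-3, 6) = -3
  n11 = add(1, -3) = -2
  n12 = max2(-2, 6) = 6
  n15 = sub(6, -1) = 7
  n16 = mul(-1, -1) = 1
  n17 = max2(1, 7) = 7
  n18 = add(-5, 7) = 2
  n19 = add(7, 2) = 9

Propagation after the edit:
  n1: runs — x7 6->7; result -1 (same value as before).
  n2: checked — values it read are unchanged (n1 unchanged, x6 unchanged); reused cached -1 without running.
  n3: checked — values it read are unchanged (x8 unchanged, n1 unchanged); reused cached -5 without running.
  n6: runs — x7 6->7; result 7.
  n10: runs — n6 6->7; result -3 (same value as before).
  n11: checked — values it read are unchanged (n9 unchanged, n10 unchanged); reused cached -2 without running.
  n12: runs — x7 6->7; result 7.
  n15: runs — n12 6->7; result 8.
  n16: checked — values it read are unchanged (n1 unchanged, n1 unchanged); reused cached 1 without running.
  n17: runs — n15 7->8; result 8.
  n18: runs — n15 7->8; result 3.
  n19: runs — n17 7->8; n18 2->3; result 11.

Key observation: the cutoff stops propagation at n2 — its inputs' values are unchanged, so it reuses its cache.

Marked dirty: n1, n2, n3, n6, n10, n11, n12, n15, n16, n17, n18, n19.
Computations that run: n1, n6, n10, n12, n15, n17, n18, n19 — 8 in total.
Checked but reused from cache: n2, n3, n11, n16.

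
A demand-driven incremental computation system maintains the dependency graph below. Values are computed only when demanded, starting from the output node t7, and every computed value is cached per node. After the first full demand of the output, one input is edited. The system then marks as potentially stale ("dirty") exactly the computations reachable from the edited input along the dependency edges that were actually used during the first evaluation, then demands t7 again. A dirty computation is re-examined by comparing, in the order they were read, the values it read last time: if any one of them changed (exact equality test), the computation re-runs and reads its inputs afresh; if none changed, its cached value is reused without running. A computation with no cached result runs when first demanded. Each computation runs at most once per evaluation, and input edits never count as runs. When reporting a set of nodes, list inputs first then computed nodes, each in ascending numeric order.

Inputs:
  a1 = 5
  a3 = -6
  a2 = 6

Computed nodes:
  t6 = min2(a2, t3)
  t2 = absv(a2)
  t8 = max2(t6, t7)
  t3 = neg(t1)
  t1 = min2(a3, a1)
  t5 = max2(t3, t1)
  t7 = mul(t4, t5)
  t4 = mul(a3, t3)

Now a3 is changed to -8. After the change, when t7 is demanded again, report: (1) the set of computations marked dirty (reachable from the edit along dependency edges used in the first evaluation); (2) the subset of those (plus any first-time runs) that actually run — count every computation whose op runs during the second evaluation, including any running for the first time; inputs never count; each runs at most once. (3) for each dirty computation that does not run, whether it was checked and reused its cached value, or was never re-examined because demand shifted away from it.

Marked dirty: t1, t3, t4, t5, t7.
Computations that run: t1, t3, t4, t5, t7 — 5 in total.
Every dirty computation ran.

First evaluation (everything demanded from the output):
  t1 = min2(-6, 5) = -6
  t3 = neg(-6) = 6
  t4 = mul(-6, 6) = -36
  t5 = max2(6, -6) = 6
  t7 = mul(-36, 6) = -216

Propagation after the edit:
  t1: runs — a3 -6->-8; result -8.
  t3: runs — t1 -6->-8; result 8.
  t4: runs — a3 -6->-8; t3 6->8; result -64.
  t5: runs — t3 6->8; t1 -6->-8; result 8.
  t7: runs — t4 -36->-64; t5 6->8; result -512.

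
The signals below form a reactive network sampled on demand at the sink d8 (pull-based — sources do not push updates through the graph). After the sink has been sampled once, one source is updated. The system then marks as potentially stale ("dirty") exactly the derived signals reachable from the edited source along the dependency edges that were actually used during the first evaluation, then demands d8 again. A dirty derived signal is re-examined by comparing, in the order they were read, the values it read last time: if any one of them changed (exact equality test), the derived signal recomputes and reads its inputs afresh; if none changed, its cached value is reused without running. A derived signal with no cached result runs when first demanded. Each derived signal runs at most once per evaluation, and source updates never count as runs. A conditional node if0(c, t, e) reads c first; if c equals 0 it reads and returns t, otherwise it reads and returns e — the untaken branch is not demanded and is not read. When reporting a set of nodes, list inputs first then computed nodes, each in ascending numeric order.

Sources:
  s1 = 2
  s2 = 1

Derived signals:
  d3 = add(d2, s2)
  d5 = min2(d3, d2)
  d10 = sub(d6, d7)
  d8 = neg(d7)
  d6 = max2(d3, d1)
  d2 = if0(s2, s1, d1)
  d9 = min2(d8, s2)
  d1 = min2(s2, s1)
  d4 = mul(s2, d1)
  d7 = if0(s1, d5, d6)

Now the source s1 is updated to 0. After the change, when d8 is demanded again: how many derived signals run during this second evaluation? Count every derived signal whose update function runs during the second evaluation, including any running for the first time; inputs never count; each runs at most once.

Initial pass — values computed on the first demand:
  d1 = min2(1, 2) = 1
  d2 = if0(s2=1 -> else branch d1) = 1
  d3 = add(1, 1) = 2
  d6 = max2(2, 1) = 2
  d7 = if0(s1=2 -> else branch d6) = 2
  d8 = neg(2) = -2

Second demand — change propagation:
  d1: re-runs because s1 2->0; new result 0.
  d2: re-runs because d1 1->0; new result 0.
  d3: re-runs because d2 1->0; new result 1.
  d5: newly demanded (no cache) — executes and yields 0.
  d6: dirty yet unreached — the second evaluation never asks for it.
  d7: re-runs because s1 2->0; new result 0.
  d8: re-runs because d7 2->0; new result 0.

The important point: the flipped condition redirects demand; d6 is left stale, never re-checked.

Run set: d1, d2, d3, d5, d7, d8 (6 run).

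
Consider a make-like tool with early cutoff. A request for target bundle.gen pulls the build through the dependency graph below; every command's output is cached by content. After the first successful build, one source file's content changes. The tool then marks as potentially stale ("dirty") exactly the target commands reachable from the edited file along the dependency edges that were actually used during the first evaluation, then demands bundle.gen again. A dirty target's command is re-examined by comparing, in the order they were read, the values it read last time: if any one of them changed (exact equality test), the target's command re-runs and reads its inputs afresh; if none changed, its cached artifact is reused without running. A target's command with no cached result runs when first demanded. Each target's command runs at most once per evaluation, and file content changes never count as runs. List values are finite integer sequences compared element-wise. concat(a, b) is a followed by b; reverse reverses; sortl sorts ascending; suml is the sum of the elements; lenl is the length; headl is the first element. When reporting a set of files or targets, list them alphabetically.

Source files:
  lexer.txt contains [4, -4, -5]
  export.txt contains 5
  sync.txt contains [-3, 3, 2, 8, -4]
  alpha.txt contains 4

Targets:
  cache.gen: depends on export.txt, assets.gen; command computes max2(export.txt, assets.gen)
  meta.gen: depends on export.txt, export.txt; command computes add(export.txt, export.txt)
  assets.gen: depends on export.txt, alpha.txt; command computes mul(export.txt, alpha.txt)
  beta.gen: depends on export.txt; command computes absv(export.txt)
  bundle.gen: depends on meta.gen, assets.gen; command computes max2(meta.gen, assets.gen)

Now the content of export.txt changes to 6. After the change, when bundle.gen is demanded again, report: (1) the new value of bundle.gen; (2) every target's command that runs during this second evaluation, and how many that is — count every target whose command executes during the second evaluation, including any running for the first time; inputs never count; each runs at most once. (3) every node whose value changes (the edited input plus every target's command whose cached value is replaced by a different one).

Demanding bundle.gen again yields 24.
3 target commands run: assets.gen, bundle.gen, meta.gen.
The nodes whose values change: assets.gen, bundle.gen, export.txt, meta.gen.

First demand of the output computes:
  assets.gen = mul(5, 4) = 20
  meta.gen = add(5, 5) = 10
  bundle.gen = max2(10, 20) = 20

After the edit, cleaning proceeds:
  assets.gen: a read changed (export.txt 5->6) — executes, giving 24.
  meta.gen: a read changed (export.txt 5->6; export.txt 5->6) — executes, giving 12.
  bundle.gen: a read changed (meta.gen 10->12; assets.gen 20->24) — executes, giving 24.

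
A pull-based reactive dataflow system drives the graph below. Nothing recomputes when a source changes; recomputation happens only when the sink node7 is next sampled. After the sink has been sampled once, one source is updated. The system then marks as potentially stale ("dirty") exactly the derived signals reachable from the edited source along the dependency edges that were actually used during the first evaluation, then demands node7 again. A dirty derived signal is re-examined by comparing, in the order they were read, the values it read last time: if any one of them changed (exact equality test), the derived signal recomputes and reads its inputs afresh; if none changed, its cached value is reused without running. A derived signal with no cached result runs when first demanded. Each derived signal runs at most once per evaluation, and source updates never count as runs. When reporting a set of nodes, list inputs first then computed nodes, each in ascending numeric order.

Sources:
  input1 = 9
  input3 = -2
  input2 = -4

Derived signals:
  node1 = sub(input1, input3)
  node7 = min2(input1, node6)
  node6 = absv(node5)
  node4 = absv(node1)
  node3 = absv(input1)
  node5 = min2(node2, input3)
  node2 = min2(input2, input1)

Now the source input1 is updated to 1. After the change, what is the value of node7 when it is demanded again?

New value of node7: 1.
Key observation: the cutoff stops propagation at node5 — its inputs' values are unchanged, so it reuses its cache.

First evaluation (everything demanded from the output):
  node2 = min2(-4, 9) = -4
  node5 = min2(-4, -2) = -4
  node6 = absv(-4) = 4
  node7 = min2(9, 4) = 4

Propagation after the edit:
  node2: runs — input1 9->1; result -4 (same value as before).
  node5: checked — values it read are unchanged (node2 unchanged, input3 unchanged); reused cached -4 without running.
  node6: checked — values it read are unchanged (node5 unchanged); reused cached 4 without running.
  node7: runs — input1 9->1; result 1.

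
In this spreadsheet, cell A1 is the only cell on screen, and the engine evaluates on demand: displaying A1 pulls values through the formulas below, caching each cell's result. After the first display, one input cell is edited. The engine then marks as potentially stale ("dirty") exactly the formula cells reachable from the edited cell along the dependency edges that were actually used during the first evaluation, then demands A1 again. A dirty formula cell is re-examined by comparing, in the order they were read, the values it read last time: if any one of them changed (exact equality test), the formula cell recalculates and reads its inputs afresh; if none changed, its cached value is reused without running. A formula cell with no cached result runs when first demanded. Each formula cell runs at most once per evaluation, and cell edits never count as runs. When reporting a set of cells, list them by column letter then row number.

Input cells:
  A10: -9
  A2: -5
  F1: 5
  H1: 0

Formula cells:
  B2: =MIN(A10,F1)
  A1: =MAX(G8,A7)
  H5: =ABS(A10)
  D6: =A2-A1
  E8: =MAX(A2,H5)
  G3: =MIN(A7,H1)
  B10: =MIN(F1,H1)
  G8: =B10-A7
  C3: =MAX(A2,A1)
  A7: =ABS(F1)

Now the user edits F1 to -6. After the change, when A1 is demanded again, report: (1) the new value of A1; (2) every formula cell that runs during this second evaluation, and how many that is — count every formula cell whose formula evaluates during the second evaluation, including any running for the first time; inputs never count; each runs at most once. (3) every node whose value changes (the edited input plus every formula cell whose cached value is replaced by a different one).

A1 now evaluates to 6.
Run set: A1, A7, B10, G8 (4 run).
Changed values: A1, A7, B10, F1, G8.

Initial pass — values computed on the first demand:
  A7 = ABS(5) = 5
  B10 = MIN(5, 0) = 0
  G8 = 0 - 5 = -5
  A1 = MAX(-5, 5) = 5

Second demand — change propagation:
  A7: re-runs because F1 5->-6; new result 6.
  B10: re-runs because F1 5->-6; new result -6.
  G8: re-runs because B10 0->-6; A7 5->6; new result -12.
  A1: re-runs because G8 -5->-12; A7 5->6; new result 6.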